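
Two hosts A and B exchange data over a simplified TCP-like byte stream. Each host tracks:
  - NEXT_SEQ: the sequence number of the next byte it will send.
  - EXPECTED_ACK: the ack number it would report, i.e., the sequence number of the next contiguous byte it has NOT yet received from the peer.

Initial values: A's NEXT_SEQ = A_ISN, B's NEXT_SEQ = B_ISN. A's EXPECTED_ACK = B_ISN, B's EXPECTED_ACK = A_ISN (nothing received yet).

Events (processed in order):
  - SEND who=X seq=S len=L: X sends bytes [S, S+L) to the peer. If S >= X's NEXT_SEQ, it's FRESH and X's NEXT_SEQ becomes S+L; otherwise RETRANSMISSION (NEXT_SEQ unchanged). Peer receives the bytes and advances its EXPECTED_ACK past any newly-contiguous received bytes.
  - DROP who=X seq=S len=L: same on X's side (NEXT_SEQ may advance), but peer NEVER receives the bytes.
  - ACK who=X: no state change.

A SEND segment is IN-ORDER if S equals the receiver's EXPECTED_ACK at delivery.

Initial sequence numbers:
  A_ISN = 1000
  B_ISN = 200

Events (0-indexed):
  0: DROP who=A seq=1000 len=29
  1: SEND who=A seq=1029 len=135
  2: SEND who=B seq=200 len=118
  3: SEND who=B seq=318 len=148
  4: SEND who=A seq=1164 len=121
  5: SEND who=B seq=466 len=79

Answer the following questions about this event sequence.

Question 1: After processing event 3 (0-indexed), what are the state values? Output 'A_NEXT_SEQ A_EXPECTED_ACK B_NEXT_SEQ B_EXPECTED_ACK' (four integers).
After event 0: A_seq=1029 A_ack=200 B_seq=200 B_ack=1000
After event 1: A_seq=1164 A_ack=200 B_seq=200 B_ack=1000
After event 2: A_seq=1164 A_ack=318 B_seq=318 B_ack=1000
After event 3: A_seq=1164 A_ack=466 B_seq=466 B_ack=1000

1164 466 466 1000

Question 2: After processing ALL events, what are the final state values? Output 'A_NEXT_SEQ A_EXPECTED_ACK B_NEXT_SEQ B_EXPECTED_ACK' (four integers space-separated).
Answer: 1285 545 545 1000

Derivation:
After event 0: A_seq=1029 A_ack=200 B_seq=200 B_ack=1000
After event 1: A_seq=1164 A_ack=200 B_seq=200 B_ack=1000
After event 2: A_seq=1164 A_ack=318 B_seq=318 B_ack=1000
After event 3: A_seq=1164 A_ack=466 B_seq=466 B_ack=1000
After event 4: A_seq=1285 A_ack=466 B_seq=466 B_ack=1000
After event 5: A_seq=1285 A_ack=545 B_seq=545 B_ack=1000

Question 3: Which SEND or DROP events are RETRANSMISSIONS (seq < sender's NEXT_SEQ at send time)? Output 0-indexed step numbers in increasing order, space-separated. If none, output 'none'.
Step 0: DROP seq=1000 -> fresh
Step 1: SEND seq=1029 -> fresh
Step 2: SEND seq=200 -> fresh
Step 3: SEND seq=318 -> fresh
Step 4: SEND seq=1164 -> fresh
Step 5: SEND seq=466 -> fresh

Answer: none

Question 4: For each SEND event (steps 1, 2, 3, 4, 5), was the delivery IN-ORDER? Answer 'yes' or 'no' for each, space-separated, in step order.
Answer: no yes yes no yes

Derivation:
Step 1: SEND seq=1029 -> out-of-order
Step 2: SEND seq=200 -> in-order
Step 3: SEND seq=318 -> in-order
Step 4: SEND seq=1164 -> out-of-order
Step 5: SEND seq=466 -> in-order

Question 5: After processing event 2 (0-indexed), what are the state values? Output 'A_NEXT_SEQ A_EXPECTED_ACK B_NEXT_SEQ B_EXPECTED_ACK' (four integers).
After event 0: A_seq=1029 A_ack=200 B_seq=200 B_ack=1000
After event 1: A_seq=1164 A_ack=200 B_seq=200 B_ack=1000
After event 2: A_seq=1164 A_ack=318 B_seq=318 B_ack=1000

1164 318 318 1000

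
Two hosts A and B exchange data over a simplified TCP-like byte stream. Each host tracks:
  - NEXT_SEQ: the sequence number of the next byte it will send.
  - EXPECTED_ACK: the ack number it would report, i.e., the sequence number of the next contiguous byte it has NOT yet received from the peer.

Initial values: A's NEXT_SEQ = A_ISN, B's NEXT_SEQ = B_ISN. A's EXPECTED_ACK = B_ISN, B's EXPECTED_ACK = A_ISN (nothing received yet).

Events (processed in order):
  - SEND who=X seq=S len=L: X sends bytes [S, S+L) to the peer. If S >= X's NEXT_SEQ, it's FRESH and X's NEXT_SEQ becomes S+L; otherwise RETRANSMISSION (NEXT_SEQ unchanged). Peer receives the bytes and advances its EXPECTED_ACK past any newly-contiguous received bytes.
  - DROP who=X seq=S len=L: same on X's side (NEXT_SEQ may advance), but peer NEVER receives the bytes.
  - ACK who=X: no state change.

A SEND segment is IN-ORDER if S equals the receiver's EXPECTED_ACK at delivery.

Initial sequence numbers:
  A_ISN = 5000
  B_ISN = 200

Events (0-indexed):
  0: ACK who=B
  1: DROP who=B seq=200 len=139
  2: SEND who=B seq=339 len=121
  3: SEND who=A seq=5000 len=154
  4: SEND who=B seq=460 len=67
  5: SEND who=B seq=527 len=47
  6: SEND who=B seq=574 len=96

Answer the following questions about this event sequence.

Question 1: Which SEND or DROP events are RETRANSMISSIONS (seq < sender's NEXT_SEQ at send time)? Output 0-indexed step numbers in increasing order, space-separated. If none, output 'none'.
Answer: none

Derivation:
Step 1: DROP seq=200 -> fresh
Step 2: SEND seq=339 -> fresh
Step 3: SEND seq=5000 -> fresh
Step 4: SEND seq=460 -> fresh
Step 5: SEND seq=527 -> fresh
Step 6: SEND seq=574 -> fresh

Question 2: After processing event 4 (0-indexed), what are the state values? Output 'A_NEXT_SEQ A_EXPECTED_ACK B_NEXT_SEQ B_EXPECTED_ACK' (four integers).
After event 0: A_seq=5000 A_ack=200 B_seq=200 B_ack=5000
After event 1: A_seq=5000 A_ack=200 B_seq=339 B_ack=5000
After event 2: A_seq=5000 A_ack=200 B_seq=460 B_ack=5000
After event 3: A_seq=5154 A_ack=200 B_seq=460 B_ack=5154
After event 4: A_seq=5154 A_ack=200 B_seq=527 B_ack=5154

5154 200 527 5154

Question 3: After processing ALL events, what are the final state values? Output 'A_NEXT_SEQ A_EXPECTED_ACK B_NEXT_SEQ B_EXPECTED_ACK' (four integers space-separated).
After event 0: A_seq=5000 A_ack=200 B_seq=200 B_ack=5000
After event 1: A_seq=5000 A_ack=200 B_seq=339 B_ack=5000
After event 2: A_seq=5000 A_ack=200 B_seq=460 B_ack=5000
After event 3: A_seq=5154 A_ack=200 B_seq=460 B_ack=5154
After event 4: A_seq=5154 A_ack=200 B_seq=527 B_ack=5154
After event 5: A_seq=5154 A_ack=200 B_seq=574 B_ack=5154
After event 6: A_seq=5154 A_ack=200 B_seq=670 B_ack=5154

Answer: 5154 200 670 5154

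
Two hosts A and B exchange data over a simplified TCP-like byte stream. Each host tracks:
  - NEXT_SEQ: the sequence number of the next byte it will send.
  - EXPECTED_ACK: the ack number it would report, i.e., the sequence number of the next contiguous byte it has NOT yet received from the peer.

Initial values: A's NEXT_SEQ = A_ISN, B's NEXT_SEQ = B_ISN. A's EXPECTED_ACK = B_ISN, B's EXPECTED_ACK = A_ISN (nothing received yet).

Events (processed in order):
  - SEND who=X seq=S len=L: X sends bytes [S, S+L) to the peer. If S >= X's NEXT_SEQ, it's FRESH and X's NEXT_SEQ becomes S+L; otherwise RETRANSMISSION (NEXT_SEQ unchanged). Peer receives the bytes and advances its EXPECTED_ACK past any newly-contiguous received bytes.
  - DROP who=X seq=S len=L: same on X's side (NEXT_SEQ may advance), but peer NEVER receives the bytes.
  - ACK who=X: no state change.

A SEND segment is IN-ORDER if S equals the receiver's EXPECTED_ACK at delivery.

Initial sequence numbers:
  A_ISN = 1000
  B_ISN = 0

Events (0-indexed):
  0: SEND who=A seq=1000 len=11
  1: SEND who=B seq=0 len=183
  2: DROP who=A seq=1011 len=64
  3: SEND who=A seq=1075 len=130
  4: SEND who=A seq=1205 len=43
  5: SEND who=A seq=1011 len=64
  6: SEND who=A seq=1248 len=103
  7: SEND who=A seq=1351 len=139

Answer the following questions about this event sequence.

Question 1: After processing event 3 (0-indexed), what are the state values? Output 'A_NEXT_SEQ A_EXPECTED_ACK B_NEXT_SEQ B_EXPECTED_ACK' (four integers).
After event 0: A_seq=1011 A_ack=0 B_seq=0 B_ack=1011
After event 1: A_seq=1011 A_ack=183 B_seq=183 B_ack=1011
After event 2: A_seq=1075 A_ack=183 B_seq=183 B_ack=1011
After event 3: A_seq=1205 A_ack=183 B_seq=183 B_ack=1011

1205 183 183 1011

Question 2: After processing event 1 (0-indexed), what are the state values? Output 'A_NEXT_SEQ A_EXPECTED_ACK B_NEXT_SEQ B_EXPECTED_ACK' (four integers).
After event 0: A_seq=1011 A_ack=0 B_seq=0 B_ack=1011
After event 1: A_seq=1011 A_ack=183 B_seq=183 B_ack=1011

1011 183 183 1011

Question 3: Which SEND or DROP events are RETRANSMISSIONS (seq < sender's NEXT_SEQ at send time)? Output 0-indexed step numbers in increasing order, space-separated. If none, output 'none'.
Answer: 5

Derivation:
Step 0: SEND seq=1000 -> fresh
Step 1: SEND seq=0 -> fresh
Step 2: DROP seq=1011 -> fresh
Step 3: SEND seq=1075 -> fresh
Step 4: SEND seq=1205 -> fresh
Step 5: SEND seq=1011 -> retransmit
Step 6: SEND seq=1248 -> fresh
Step 7: SEND seq=1351 -> fresh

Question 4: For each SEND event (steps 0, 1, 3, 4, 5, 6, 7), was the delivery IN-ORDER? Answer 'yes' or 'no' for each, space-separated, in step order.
Answer: yes yes no no yes yes yes

Derivation:
Step 0: SEND seq=1000 -> in-order
Step 1: SEND seq=0 -> in-order
Step 3: SEND seq=1075 -> out-of-order
Step 4: SEND seq=1205 -> out-of-order
Step 5: SEND seq=1011 -> in-order
Step 6: SEND seq=1248 -> in-order
Step 7: SEND seq=1351 -> in-order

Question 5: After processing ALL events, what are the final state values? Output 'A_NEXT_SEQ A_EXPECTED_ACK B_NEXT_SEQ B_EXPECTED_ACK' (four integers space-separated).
After event 0: A_seq=1011 A_ack=0 B_seq=0 B_ack=1011
After event 1: A_seq=1011 A_ack=183 B_seq=183 B_ack=1011
After event 2: A_seq=1075 A_ack=183 B_seq=183 B_ack=1011
After event 3: A_seq=1205 A_ack=183 B_seq=183 B_ack=1011
After event 4: A_seq=1248 A_ack=183 B_seq=183 B_ack=1011
After event 5: A_seq=1248 A_ack=183 B_seq=183 B_ack=1248
After event 6: A_seq=1351 A_ack=183 B_seq=183 B_ack=1351
After event 7: A_seq=1490 A_ack=183 B_seq=183 B_ack=1490

Answer: 1490 183 183 1490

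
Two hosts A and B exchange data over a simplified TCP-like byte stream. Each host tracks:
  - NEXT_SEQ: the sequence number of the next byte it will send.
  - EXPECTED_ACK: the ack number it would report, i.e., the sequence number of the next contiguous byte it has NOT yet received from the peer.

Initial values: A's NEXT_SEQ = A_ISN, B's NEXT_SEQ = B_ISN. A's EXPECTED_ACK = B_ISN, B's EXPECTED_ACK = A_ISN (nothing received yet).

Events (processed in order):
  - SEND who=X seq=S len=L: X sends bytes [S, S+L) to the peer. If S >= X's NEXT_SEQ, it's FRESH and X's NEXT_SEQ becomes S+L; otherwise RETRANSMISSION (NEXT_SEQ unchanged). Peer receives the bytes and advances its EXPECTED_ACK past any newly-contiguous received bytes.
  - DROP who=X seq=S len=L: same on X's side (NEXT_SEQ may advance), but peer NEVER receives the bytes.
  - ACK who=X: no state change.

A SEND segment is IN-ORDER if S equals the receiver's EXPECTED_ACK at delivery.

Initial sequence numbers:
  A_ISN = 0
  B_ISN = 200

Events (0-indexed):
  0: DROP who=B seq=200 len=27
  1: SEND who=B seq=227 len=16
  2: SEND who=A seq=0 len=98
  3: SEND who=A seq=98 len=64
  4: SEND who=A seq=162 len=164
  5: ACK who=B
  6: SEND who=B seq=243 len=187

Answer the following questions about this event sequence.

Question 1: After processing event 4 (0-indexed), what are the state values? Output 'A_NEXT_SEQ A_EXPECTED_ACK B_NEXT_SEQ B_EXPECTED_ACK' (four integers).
After event 0: A_seq=0 A_ack=200 B_seq=227 B_ack=0
After event 1: A_seq=0 A_ack=200 B_seq=243 B_ack=0
After event 2: A_seq=98 A_ack=200 B_seq=243 B_ack=98
After event 3: A_seq=162 A_ack=200 B_seq=243 B_ack=162
After event 4: A_seq=326 A_ack=200 B_seq=243 B_ack=326

326 200 243 326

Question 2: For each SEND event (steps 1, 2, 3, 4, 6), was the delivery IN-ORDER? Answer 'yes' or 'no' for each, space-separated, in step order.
Answer: no yes yes yes no

Derivation:
Step 1: SEND seq=227 -> out-of-order
Step 2: SEND seq=0 -> in-order
Step 3: SEND seq=98 -> in-order
Step 4: SEND seq=162 -> in-order
Step 6: SEND seq=243 -> out-of-order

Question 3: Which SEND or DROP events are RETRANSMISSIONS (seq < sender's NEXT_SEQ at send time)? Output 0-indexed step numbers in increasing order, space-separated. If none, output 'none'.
Step 0: DROP seq=200 -> fresh
Step 1: SEND seq=227 -> fresh
Step 2: SEND seq=0 -> fresh
Step 3: SEND seq=98 -> fresh
Step 4: SEND seq=162 -> fresh
Step 6: SEND seq=243 -> fresh

Answer: none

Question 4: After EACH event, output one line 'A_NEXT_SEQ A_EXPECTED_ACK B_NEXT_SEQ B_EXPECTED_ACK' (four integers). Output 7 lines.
0 200 227 0
0 200 243 0
98 200 243 98
162 200 243 162
326 200 243 326
326 200 243 326
326 200 430 326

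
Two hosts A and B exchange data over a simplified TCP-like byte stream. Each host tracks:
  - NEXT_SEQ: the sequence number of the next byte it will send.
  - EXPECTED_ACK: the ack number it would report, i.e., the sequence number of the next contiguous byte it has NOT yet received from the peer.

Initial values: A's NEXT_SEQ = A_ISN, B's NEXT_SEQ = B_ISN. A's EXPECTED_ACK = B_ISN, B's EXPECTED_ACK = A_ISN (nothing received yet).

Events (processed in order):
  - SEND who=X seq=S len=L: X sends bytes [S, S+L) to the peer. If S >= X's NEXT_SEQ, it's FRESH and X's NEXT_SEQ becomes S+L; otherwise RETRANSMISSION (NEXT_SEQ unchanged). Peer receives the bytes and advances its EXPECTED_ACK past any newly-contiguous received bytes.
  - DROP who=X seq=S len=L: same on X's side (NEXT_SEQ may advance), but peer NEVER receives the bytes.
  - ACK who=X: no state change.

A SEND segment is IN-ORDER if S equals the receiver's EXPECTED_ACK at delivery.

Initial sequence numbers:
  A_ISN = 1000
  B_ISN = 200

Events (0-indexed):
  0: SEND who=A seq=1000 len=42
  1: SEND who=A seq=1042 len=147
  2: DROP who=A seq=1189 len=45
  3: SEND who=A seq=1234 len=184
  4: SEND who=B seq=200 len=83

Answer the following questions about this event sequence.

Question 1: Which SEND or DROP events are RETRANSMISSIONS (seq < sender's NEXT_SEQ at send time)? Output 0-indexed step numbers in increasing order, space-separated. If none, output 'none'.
Step 0: SEND seq=1000 -> fresh
Step 1: SEND seq=1042 -> fresh
Step 2: DROP seq=1189 -> fresh
Step 3: SEND seq=1234 -> fresh
Step 4: SEND seq=200 -> fresh

Answer: none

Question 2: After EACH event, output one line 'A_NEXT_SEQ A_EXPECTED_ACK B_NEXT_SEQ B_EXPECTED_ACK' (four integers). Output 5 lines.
1042 200 200 1042
1189 200 200 1189
1234 200 200 1189
1418 200 200 1189
1418 283 283 1189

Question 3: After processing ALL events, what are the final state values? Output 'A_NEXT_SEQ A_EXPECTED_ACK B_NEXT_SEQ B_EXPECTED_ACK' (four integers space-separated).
After event 0: A_seq=1042 A_ack=200 B_seq=200 B_ack=1042
After event 1: A_seq=1189 A_ack=200 B_seq=200 B_ack=1189
After event 2: A_seq=1234 A_ack=200 B_seq=200 B_ack=1189
After event 3: A_seq=1418 A_ack=200 B_seq=200 B_ack=1189
After event 4: A_seq=1418 A_ack=283 B_seq=283 B_ack=1189

Answer: 1418 283 283 1189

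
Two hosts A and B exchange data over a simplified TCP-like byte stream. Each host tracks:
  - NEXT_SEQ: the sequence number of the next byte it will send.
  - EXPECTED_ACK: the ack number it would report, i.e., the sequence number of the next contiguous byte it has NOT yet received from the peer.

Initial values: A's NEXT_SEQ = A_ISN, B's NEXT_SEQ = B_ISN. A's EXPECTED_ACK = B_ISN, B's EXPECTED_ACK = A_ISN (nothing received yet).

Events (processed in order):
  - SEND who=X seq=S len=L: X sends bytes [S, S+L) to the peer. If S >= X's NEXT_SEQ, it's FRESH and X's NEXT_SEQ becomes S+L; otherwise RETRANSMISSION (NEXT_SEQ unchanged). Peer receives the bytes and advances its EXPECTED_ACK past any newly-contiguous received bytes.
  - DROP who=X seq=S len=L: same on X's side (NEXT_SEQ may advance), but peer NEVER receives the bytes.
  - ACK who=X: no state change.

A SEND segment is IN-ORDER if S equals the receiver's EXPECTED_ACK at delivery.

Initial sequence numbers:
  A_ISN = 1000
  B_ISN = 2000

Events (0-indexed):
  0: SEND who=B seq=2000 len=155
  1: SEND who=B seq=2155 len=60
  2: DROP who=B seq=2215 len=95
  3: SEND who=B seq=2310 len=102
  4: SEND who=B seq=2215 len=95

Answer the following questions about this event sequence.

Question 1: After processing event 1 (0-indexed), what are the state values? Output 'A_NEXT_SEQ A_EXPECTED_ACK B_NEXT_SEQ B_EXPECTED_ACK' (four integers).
After event 0: A_seq=1000 A_ack=2155 B_seq=2155 B_ack=1000
After event 1: A_seq=1000 A_ack=2215 B_seq=2215 B_ack=1000

1000 2215 2215 1000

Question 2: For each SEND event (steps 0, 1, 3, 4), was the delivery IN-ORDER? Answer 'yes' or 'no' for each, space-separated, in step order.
Answer: yes yes no yes

Derivation:
Step 0: SEND seq=2000 -> in-order
Step 1: SEND seq=2155 -> in-order
Step 3: SEND seq=2310 -> out-of-order
Step 4: SEND seq=2215 -> in-order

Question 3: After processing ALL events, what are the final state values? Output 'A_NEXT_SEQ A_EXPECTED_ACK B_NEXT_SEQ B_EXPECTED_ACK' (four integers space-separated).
Answer: 1000 2412 2412 1000

Derivation:
After event 0: A_seq=1000 A_ack=2155 B_seq=2155 B_ack=1000
After event 1: A_seq=1000 A_ack=2215 B_seq=2215 B_ack=1000
After event 2: A_seq=1000 A_ack=2215 B_seq=2310 B_ack=1000
After event 3: A_seq=1000 A_ack=2215 B_seq=2412 B_ack=1000
After event 4: A_seq=1000 A_ack=2412 B_seq=2412 B_ack=1000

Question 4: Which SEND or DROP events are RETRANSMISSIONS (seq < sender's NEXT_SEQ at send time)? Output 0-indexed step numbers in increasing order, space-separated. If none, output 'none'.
Step 0: SEND seq=2000 -> fresh
Step 1: SEND seq=2155 -> fresh
Step 2: DROP seq=2215 -> fresh
Step 3: SEND seq=2310 -> fresh
Step 4: SEND seq=2215 -> retransmit

Answer: 4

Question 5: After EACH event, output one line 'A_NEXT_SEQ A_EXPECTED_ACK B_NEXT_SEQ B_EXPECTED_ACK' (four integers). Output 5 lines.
1000 2155 2155 1000
1000 2215 2215 1000
1000 2215 2310 1000
1000 2215 2412 1000
1000 2412 2412 1000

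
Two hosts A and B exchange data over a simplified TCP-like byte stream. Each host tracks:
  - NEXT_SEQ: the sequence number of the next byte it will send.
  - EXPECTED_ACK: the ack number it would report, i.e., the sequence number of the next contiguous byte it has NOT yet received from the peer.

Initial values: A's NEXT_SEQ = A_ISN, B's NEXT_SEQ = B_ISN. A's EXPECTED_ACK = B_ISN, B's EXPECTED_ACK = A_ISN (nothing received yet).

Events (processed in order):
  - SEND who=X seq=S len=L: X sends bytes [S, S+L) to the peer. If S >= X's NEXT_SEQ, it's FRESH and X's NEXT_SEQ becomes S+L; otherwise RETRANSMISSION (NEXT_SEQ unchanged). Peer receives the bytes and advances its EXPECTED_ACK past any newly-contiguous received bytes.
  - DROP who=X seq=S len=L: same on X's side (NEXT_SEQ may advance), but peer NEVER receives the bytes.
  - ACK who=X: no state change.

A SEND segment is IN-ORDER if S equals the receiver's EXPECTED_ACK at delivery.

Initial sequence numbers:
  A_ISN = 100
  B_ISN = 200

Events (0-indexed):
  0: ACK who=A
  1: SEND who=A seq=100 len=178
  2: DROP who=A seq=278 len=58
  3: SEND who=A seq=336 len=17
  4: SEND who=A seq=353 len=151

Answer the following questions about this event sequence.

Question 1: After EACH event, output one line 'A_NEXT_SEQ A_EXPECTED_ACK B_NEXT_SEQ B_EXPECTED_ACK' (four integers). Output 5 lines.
100 200 200 100
278 200 200 278
336 200 200 278
353 200 200 278
504 200 200 278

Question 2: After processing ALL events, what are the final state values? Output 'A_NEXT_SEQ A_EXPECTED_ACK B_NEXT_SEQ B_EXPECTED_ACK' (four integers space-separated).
After event 0: A_seq=100 A_ack=200 B_seq=200 B_ack=100
After event 1: A_seq=278 A_ack=200 B_seq=200 B_ack=278
After event 2: A_seq=336 A_ack=200 B_seq=200 B_ack=278
After event 3: A_seq=353 A_ack=200 B_seq=200 B_ack=278
After event 4: A_seq=504 A_ack=200 B_seq=200 B_ack=278

Answer: 504 200 200 278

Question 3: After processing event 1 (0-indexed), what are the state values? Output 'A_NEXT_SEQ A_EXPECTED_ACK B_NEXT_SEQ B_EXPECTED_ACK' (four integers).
After event 0: A_seq=100 A_ack=200 B_seq=200 B_ack=100
After event 1: A_seq=278 A_ack=200 B_seq=200 B_ack=278

278 200 200 278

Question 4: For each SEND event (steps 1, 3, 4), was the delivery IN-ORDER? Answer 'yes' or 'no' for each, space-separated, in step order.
Answer: yes no no

Derivation:
Step 1: SEND seq=100 -> in-order
Step 3: SEND seq=336 -> out-of-order
Step 4: SEND seq=353 -> out-of-order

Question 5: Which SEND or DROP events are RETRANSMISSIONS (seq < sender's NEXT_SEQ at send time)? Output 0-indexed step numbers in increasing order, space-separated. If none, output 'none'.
Step 1: SEND seq=100 -> fresh
Step 2: DROP seq=278 -> fresh
Step 3: SEND seq=336 -> fresh
Step 4: SEND seq=353 -> fresh

Answer: none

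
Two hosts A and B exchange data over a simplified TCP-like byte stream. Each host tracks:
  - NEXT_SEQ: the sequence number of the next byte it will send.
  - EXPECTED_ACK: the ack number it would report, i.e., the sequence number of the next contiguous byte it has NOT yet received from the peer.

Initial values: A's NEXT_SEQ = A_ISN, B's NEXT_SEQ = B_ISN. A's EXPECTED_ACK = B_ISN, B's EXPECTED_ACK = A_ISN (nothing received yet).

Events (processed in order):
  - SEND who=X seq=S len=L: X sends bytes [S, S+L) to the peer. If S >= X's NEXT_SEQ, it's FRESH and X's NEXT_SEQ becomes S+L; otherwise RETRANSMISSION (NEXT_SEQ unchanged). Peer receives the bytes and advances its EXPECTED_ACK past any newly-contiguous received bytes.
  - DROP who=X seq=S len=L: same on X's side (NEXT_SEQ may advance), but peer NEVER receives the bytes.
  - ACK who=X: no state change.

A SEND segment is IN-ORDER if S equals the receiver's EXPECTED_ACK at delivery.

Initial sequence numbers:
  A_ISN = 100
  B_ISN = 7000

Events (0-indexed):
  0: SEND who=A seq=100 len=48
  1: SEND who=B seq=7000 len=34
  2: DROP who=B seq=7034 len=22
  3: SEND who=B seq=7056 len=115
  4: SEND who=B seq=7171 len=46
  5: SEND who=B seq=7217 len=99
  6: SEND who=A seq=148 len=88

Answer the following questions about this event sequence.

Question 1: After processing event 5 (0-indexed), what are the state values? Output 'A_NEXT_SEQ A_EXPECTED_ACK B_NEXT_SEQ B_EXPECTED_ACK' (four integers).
After event 0: A_seq=148 A_ack=7000 B_seq=7000 B_ack=148
After event 1: A_seq=148 A_ack=7034 B_seq=7034 B_ack=148
After event 2: A_seq=148 A_ack=7034 B_seq=7056 B_ack=148
After event 3: A_seq=148 A_ack=7034 B_seq=7171 B_ack=148
After event 4: A_seq=148 A_ack=7034 B_seq=7217 B_ack=148
After event 5: A_seq=148 A_ack=7034 B_seq=7316 B_ack=148

148 7034 7316 148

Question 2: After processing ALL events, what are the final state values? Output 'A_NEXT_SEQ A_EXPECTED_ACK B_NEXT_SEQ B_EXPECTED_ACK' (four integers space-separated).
Answer: 236 7034 7316 236

Derivation:
After event 0: A_seq=148 A_ack=7000 B_seq=7000 B_ack=148
After event 1: A_seq=148 A_ack=7034 B_seq=7034 B_ack=148
After event 2: A_seq=148 A_ack=7034 B_seq=7056 B_ack=148
After event 3: A_seq=148 A_ack=7034 B_seq=7171 B_ack=148
After event 4: A_seq=148 A_ack=7034 B_seq=7217 B_ack=148
After event 5: A_seq=148 A_ack=7034 B_seq=7316 B_ack=148
After event 6: A_seq=236 A_ack=7034 B_seq=7316 B_ack=236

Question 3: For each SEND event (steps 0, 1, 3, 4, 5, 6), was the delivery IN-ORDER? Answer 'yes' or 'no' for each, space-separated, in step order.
Step 0: SEND seq=100 -> in-order
Step 1: SEND seq=7000 -> in-order
Step 3: SEND seq=7056 -> out-of-order
Step 4: SEND seq=7171 -> out-of-order
Step 5: SEND seq=7217 -> out-of-order
Step 6: SEND seq=148 -> in-order

Answer: yes yes no no no yes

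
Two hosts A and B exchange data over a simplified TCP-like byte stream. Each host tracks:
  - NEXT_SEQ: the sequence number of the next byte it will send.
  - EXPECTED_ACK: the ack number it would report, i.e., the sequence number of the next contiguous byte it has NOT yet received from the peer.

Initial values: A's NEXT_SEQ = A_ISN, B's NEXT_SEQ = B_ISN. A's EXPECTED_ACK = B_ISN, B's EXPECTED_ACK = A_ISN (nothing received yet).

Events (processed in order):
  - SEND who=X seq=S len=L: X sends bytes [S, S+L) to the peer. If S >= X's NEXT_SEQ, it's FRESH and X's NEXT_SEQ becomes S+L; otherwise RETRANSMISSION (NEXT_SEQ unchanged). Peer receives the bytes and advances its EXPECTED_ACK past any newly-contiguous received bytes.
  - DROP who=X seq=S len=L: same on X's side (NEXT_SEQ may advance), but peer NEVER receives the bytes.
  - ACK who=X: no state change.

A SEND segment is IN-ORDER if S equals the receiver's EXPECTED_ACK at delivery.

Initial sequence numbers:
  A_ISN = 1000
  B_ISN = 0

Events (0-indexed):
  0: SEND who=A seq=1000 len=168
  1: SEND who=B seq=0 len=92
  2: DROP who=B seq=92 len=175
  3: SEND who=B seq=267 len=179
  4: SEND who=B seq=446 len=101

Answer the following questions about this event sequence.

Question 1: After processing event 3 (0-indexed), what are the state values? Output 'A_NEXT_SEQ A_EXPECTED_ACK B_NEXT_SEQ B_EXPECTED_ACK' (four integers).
After event 0: A_seq=1168 A_ack=0 B_seq=0 B_ack=1168
After event 1: A_seq=1168 A_ack=92 B_seq=92 B_ack=1168
After event 2: A_seq=1168 A_ack=92 B_seq=267 B_ack=1168
After event 3: A_seq=1168 A_ack=92 B_seq=446 B_ack=1168

1168 92 446 1168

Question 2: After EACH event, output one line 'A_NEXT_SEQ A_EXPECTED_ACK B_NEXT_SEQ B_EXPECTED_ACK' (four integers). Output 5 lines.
1168 0 0 1168
1168 92 92 1168
1168 92 267 1168
1168 92 446 1168
1168 92 547 1168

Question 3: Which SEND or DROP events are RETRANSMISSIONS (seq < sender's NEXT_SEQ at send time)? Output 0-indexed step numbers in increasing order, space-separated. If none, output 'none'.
Step 0: SEND seq=1000 -> fresh
Step 1: SEND seq=0 -> fresh
Step 2: DROP seq=92 -> fresh
Step 3: SEND seq=267 -> fresh
Step 4: SEND seq=446 -> fresh

Answer: none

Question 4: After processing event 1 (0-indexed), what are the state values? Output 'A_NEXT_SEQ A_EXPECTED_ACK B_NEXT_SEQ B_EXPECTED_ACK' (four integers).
After event 0: A_seq=1168 A_ack=0 B_seq=0 B_ack=1168
After event 1: A_seq=1168 A_ack=92 B_seq=92 B_ack=1168

1168 92 92 1168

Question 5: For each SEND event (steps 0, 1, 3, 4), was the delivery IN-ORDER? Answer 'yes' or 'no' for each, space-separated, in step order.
Answer: yes yes no no

Derivation:
Step 0: SEND seq=1000 -> in-order
Step 1: SEND seq=0 -> in-order
Step 3: SEND seq=267 -> out-of-order
Step 4: SEND seq=446 -> out-of-order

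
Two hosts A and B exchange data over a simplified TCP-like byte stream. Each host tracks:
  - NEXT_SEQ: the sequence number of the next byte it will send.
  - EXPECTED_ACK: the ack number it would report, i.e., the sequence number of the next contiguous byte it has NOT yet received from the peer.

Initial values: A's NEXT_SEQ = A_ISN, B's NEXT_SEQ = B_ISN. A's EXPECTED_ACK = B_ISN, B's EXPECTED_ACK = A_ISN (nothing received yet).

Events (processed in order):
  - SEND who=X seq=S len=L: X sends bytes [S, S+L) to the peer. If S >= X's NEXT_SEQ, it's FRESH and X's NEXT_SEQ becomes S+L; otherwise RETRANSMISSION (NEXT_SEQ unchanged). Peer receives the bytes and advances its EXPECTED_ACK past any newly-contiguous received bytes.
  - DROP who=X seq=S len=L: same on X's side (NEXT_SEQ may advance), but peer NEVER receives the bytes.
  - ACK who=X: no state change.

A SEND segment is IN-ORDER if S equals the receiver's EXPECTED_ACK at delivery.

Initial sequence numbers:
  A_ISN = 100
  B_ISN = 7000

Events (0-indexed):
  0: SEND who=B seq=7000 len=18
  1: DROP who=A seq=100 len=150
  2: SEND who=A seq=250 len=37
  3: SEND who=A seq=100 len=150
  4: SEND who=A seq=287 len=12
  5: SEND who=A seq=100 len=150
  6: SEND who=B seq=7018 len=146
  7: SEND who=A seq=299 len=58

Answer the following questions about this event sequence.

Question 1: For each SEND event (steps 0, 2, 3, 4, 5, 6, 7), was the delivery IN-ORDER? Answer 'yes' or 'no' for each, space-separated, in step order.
Answer: yes no yes yes no yes yes

Derivation:
Step 0: SEND seq=7000 -> in-order
Step 2: SEND seq=250 -> out-of-order
Step 3: SEND seq=100 -> in-order
Step 4: SEND seq=287 -> in-order
Step 5: SEND seq=100 -> out-of-order
Step 6: SEND seq=7018 -> in-order
Step 7: SEND seq=299 -> in-order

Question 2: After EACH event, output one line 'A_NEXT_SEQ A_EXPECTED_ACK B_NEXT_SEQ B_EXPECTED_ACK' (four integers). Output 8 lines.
100 7018 7018 100
250 7018 7018 100
287 7018 7018 100
287 7018 7018 287
299 7018 7018 299
299 7018 7018 299
299 7164 7164 299
357 7164 7164 357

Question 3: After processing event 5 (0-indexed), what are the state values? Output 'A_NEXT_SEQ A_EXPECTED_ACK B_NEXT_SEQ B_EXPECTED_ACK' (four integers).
After event 0: A_seq=100 A_ack=7018 B_seq=7018 B_ack=100
After event 1: A_seq=250 A_ack=7018 B_seq=7018 B_ack=100
After event 2: A_seq=287 A_ack=7018 B_seq=7018 B_ack=100
After event 3: A_seq=287 A_ack=7018 B_seq=7018 B_ack=287
After event 4: A_seq=299 A_ack=7018 B_seq=7018 B_ack=299
After event 5: A_seq=299 A_ack=7018 B_seq=7018 B_ack=299

299 7018 7018 299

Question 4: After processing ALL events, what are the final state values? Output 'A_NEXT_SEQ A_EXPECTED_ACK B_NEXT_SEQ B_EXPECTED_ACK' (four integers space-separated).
Answer: 357 7164 7164 357

Derivation:
After event 0: A_seq=100 A_ack=7018 B_seq=7018 B_ack=100
After event 1: A_seq=250 A_ack=7018 B_seq=7018 B_ack=100
After event 2: A_seq=287 A_ack=7018 B_seq=7018 B_ack=100
After event 3: A_seq=287 A_ack=7018 B_seq=7018 B_ack=287
After event 4: A_seq=299 A_ack=7018 B_seq=7018 B_ack=299
After event 5: A_seq=299 A_ack=7018 B_seq=7018 B_ack=299
After event 6: A_seq=299 A_ack=7164 B_seq=7164 B_ack=299
After event 7: A_seq=357 A_ack=7164 B_seq=7164 B_ack=357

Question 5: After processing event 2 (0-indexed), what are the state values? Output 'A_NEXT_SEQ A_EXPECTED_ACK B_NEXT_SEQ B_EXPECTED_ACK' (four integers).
After event 0: A_seq=100 A_ack=7018 B_seq=7018 B_ack=100
After event 1: A_seq=250 A_ack=7018 B_seq=7018 B_ack=100
After event 2: A_seq=287 A_ack=7018 B_seq=7018 B_ack=100

287 7018 7018 100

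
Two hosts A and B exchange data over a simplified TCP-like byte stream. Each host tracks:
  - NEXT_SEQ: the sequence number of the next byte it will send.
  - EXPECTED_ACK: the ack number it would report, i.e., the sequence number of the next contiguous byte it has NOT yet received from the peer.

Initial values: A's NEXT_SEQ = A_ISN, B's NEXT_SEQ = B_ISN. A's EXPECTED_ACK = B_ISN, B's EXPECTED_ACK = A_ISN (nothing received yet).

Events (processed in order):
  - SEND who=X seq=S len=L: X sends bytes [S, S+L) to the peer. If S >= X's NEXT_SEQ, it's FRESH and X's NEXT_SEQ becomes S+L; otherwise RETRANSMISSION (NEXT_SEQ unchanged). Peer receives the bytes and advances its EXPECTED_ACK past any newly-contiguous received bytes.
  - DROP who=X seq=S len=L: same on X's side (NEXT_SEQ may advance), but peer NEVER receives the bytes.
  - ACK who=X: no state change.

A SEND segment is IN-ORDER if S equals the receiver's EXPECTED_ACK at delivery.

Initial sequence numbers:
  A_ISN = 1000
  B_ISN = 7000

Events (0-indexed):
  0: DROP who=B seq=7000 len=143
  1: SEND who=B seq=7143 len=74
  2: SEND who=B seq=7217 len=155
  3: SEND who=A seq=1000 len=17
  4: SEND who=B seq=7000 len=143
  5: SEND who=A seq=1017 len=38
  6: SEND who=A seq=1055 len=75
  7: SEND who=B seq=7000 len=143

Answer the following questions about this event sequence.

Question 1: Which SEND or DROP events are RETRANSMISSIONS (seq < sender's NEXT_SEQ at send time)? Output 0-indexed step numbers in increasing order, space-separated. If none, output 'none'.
Step 0: DROP seq=7000 -> fresh
Step 1: SEND seq=7143 -> fresh
Step 2: SEND seq=7217 -> fresh
Step 3: SEND seq=1000 -> fresh
Step 4: SEND seq=7000 -> retransmit
Step 5: SEND seq=1017 -> fresh
Step 6: SEND seq=1055 -> fresh
Step 7: SEND seq=7000 -> retransmit

Answer: 4 7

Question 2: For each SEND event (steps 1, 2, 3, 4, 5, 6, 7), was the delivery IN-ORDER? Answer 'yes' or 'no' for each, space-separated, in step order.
Step 1: SEND seq=7143 -> out-of-order
Step 2: SEND seq=7217 -> out-of-order
Step 3: SEND seq=1000 -> in-order
Step 4: SEND seq=7000 -> in-order
Step 5: SEND seq=1017 -> in-order
Step 6: SEND seq=1055 -> in-order
Step 7: SEND seq=7000 -> out-of-order

Answer: no no yes yes yes yes no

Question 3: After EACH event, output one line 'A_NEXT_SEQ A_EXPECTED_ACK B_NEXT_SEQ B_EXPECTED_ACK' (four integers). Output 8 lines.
1000 7000 7143 1000
1000 7000 7217 1000
1000 7000 7372 1000
1017 7000 7372 1017
1017 7372 7372 1017
1055 7372 7372 1055
1130 7372 7372 1130
1130 7372 7372 1130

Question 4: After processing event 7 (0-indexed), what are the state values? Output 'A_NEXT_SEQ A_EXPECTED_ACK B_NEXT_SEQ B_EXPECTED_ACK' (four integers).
After event 0: A_seq=1000 A_ack=7000 B_seq=7143 B_ack=1000
After event 1: A_seq=1000 A_ack=7000 B_seq=7217 B_ack=1000
After event 2: A_seq=1000 A_ack=7000 B_seq=7372 B_ack=1000
After event 3: A_seq=1017 A_ack=7000 B_seq=7372 B_ack=1017
After event 4: A_seq=1017 A_ack=7372 B_seq=7372 B_ack=1017
After event 5: A_seq=1055 A_ack=7372 B_seq=7372 B_ack=1055
After event 6: A_seq=1130 A_ack=7372 B_seq=7372 B_ack=1130
After event 7: A_seq=1130 A_ack=7372 B_seq=7372 B_ack=1130

1130 7372 7372 1130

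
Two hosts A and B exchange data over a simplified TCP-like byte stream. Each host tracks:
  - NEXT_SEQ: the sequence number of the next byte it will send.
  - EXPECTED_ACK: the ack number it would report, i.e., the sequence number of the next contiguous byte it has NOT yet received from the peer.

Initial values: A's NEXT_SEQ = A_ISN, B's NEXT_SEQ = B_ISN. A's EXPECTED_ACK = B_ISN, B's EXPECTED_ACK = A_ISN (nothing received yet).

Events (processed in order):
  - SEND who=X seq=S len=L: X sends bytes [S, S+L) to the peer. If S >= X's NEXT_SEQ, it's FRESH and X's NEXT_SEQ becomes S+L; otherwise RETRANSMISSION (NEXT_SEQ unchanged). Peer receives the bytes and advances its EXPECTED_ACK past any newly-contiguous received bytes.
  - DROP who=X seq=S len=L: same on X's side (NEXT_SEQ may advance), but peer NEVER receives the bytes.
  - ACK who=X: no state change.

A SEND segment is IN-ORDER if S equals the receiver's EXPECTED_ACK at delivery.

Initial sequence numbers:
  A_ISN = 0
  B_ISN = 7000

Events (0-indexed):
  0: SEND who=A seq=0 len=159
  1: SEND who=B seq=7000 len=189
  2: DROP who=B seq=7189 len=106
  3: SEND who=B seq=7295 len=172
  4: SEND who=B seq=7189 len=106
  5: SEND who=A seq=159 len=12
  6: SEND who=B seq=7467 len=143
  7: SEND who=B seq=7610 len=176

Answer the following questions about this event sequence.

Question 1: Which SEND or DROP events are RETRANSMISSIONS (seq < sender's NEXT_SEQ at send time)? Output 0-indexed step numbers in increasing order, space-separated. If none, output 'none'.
Answer: 4

Derivation:
Step 0: SEND seq=0 -> fresh
Step 1: SEND seq=7000 -> fresh
Step 2: DROP seq=7189 -> fresh
Step 3: SEND seq=7295 -> fresh
Step 4: SEND seq=7189 -> retransmit
Step 5: SEND seq=159 -> fresh
Step 6: SEND seq=7467 -> fresh
Step 7: SEND seq=7610 -> fresh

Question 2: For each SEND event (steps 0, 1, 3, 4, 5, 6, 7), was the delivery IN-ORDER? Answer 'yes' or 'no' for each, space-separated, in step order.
Step 0: SEND seq=0 -> in-order
Step 1: SEND seq=7000 -> in-order
Step 3: SEND seq=7295 -> out-of-order
Step 4: SEND seq=7189 -> in-order
Step 5: SEND seq=159 -> in-order
Step 6: SEND seq=7467 -> in-order
Step 7: SEND seq=7610 -> in-order

Answer: yes yes no yes yes yes yes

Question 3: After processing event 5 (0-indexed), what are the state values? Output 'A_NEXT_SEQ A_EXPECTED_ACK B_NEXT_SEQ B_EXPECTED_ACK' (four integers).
After event 0: A_seq=159 A_ack=7000 B_seq=7000 B_ack=159
After event 1: A_seq=159 A_ack=7189 B_seq=7189 B_ack=159
After event 2: A_seq=159 A_ack=7189 B_seq=7295 B_ack=159
After event 3: A_seq=159 A_ack=7189 B_seq=7467 B_ack=159
After event 4: A_seq=159 A_ack=7467 B_seq=7467 B_ack=159
After event 5: A_seq=171 A_ack=7467 B_seq=7467 B_ack=171

171 7467 7467 171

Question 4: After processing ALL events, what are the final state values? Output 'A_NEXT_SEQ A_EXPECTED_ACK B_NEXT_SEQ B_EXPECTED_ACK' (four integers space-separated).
After event 0: A_seq=159 A_ack=7000 B_seq=7000 B_ack=159
After event 1: A_seq=159 A_ack=7189 B_seq=7189 B_ack=159
After event 2: A_seq=159 A_ack=7189 B_seq=7295 B_ack=159
After event 3: A_seq=159 A_ack=7189 B_seq=7467 B_ack=159
After event 4: A_seq=159 A_ack=7467 B_seq=7467 B_ack=159
After event 5: A_seq=171 A_ack=7467 B_seq=7467 B_ack=171
After event 6: A_seq=171 A_ack=7610 B_seq=7610 B_ack=171
After event 7: A_seq=171 A_ack=7786 B_seq=7786 B_ack=171

Answer: 171 7786 7786 171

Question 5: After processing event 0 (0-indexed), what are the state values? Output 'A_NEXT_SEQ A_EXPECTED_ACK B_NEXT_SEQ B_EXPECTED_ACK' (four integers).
After event 0: A_seq=159 A_ack=7000 B_seq=7000 B_ack=159

159 7000 7000 159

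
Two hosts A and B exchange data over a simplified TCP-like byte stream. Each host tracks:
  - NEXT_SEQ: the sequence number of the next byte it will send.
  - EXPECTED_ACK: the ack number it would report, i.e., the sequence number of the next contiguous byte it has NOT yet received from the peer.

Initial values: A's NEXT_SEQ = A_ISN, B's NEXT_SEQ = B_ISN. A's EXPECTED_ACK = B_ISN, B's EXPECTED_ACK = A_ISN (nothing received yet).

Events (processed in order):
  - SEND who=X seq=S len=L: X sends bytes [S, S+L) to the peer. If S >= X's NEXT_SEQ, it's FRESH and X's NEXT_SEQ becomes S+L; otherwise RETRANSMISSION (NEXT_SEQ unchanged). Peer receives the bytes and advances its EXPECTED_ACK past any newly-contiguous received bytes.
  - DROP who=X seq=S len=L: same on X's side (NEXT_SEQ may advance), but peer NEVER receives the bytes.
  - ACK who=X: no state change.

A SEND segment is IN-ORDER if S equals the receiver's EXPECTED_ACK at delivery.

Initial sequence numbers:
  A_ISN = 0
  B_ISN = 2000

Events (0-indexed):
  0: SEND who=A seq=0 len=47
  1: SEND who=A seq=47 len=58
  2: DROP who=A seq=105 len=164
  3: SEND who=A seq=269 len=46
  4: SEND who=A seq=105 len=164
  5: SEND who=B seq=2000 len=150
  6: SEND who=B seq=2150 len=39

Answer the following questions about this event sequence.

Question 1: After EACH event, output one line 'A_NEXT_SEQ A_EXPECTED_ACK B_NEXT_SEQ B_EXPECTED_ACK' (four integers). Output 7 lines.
47 2000 2000 47
105 2000 2000 105
269 2000 2000 105
315 2000 2000 105
315 2000 2000 315
315 2150 2150 315
315 2189 2189 315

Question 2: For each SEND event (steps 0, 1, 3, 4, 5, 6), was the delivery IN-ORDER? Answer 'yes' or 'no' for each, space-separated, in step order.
Answer: yes yes no yes yes yes

Derivation:
Step 0: SEND seq=0 -> in-order
Step 1: SEND seq=47 -> in-order
Step 3: SEND seq=269 -> out-of-order
Step 4: SEND seq=105 -> in-order
Step 5: SEND seq=2000 -> in-order
Step 6: SEND seq=2150 -> in-order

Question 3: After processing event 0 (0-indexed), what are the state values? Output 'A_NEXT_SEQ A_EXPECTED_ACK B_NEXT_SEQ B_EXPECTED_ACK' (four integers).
After event 0: A_seq=47 A_ack=2000 B_seq=2000 B_ack=47

47 2000 2000 47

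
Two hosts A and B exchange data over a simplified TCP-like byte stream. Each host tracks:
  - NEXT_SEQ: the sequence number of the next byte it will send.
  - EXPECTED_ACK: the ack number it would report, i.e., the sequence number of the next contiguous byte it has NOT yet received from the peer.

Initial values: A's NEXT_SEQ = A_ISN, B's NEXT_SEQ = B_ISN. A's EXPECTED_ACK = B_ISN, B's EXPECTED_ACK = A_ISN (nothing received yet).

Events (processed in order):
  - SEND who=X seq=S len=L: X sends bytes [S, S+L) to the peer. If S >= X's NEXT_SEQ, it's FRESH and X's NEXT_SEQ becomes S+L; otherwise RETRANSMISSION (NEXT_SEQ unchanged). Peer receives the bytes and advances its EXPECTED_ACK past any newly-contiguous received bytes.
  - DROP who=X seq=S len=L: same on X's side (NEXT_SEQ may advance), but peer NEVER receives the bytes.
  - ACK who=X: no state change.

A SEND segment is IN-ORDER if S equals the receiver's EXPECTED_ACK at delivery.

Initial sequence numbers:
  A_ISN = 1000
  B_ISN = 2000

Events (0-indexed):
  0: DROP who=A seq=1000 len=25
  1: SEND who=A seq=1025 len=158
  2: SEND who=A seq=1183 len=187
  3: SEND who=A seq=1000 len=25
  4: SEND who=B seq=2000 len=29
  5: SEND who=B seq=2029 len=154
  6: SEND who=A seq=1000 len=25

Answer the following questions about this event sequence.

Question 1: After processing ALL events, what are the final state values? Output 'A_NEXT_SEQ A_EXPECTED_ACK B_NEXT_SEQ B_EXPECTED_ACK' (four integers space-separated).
After event 0: A_seq=1025 A_ack=2000 B_seq=2000 B_ack=1000
After event 1: A_seq=1183 A_ack=2000 B_seq=2000 B_ack=1000
After event 2: A_seq=1370 A_ack=2000 B_seq=2000 B_ack=1000
After event 3: A_seq=1370 A_ack=2000 B_seq=2000 B_ack=1370
After event 4: A_seq=1370 A_ack=2029 B_seq=2029 B_ack=1370
After event 5: A_seq=1370 A_ack=2183 B_seq=2183 B_ack=1370
After event 6: A_seq=1370 A_ack=2183 B_seq=2183 B_ack=1370

Answer: 1370 2183 2183 1370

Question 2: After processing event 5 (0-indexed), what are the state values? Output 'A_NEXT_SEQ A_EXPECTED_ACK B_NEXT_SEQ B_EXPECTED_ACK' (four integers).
After event 0: A_seq=1025 A_ack=2000 B_seq=2000 B_ack=1000
After event 1: A_seq=1183 A_ack=2000 B_seq=2000 B_ack=1000
After event 2: A_seq=1370 A_ack=2000 B_seq=2000 B_ack=1000
After event 3: A_seq=1370 A_ack=2000 B_seq=2000 B_ack=1370
After event 4: A_seq=1370 A_ack=2029 B_seq=2029 B_ack=1370
After event 5: A_seq=1370 A_ack=2183 B_seq=2183 B_ack=1370

1370 2183 2183 1370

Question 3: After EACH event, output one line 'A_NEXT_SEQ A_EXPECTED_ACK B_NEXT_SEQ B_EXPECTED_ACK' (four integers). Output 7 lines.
1025 2000 2000 1000
1183 2000 2000 1000
1370 2000 2000 1000
1370 2000 2000 1370
1370 2029 2029 1370
1370 2183 2183 1370
1370 2183 2183 1370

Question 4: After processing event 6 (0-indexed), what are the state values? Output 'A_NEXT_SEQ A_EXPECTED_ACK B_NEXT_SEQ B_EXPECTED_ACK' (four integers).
After event 0: A_seq=1025 A_ack=2000 B_seq=2000 B_ack=1000
After event 1: A_seq=1183 A_ack=2000 B_seq=2000 B_ack=1000
After event 2: A_seq=1370 A_ack=2000 B_seq=2000 B_ack=1000
After event 3: A_seq=1370 A_ack=2000 B_seq=2000 B_ack=1370
After event 4: A_seq=1370 A_ack=2029 B_seq=2029 B_ack=1370
After event 5: A_seq=1370 A_ack=2183 B_seq=2183 B_ack=1370
After event 6: A_seq=1370 A_ack=2183 B_seq=2183 B_ack=1370

1370 2183 2183 1370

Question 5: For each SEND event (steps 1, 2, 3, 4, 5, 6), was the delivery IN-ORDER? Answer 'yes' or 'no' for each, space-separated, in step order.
Answer: no no yes yes yes no

Derivation:
Step 1: SEND seq=1025 -> out-of-order
Step 2: SEND seq=1183 -> out-of-order
Step 3: SEND seq=1000 -> in-order
Step 4: SEND seq=2000 -> in-order
Step 5: SEND seq=2029 -> in-order
Step 6: SEND seq=1000 -> out-of-order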